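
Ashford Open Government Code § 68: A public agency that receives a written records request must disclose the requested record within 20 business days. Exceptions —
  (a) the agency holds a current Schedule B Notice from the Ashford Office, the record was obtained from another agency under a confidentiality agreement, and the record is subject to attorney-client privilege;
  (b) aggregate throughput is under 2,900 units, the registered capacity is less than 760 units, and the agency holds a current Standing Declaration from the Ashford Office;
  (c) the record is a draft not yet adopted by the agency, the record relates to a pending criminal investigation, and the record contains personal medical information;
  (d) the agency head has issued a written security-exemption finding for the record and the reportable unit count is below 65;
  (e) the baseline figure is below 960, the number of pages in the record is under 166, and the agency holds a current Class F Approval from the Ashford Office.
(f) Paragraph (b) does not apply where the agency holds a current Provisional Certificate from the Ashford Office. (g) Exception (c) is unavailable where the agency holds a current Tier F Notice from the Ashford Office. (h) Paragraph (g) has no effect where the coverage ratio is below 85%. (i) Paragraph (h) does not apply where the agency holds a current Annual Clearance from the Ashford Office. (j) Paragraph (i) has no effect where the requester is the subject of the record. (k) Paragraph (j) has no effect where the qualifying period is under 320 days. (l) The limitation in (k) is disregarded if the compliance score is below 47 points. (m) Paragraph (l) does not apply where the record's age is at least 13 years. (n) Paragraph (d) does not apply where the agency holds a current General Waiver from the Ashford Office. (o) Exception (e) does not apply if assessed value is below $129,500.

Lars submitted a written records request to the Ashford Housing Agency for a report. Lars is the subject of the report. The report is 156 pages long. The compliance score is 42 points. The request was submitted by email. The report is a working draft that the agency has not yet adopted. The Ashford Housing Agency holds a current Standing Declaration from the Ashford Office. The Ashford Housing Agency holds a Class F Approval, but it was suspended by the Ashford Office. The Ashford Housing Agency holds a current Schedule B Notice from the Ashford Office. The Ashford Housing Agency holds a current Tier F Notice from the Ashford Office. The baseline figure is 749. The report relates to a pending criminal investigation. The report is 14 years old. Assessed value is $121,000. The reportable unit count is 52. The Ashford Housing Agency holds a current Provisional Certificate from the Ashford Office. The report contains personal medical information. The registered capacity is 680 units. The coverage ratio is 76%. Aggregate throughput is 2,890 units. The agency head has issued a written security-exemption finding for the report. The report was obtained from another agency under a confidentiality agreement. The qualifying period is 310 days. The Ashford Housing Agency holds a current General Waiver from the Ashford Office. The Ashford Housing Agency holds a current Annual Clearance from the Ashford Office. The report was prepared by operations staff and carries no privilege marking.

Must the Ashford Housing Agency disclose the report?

Exception (a) fails — the report carries no privilege marking.
Exception (b) is satisfied on its face — aggregate throughput is 2,890 units, under the 2,900 units limit; the registered capacity is 680 units, less than the 760 units limit; a current Standing Declaration is held. However, paragraph (f) must be considered: (f) is triggered — a current Provisional Certificate is held. (b) is therefore removed.
All of (c)'s requirements are met (the report is an unadopted draft; the report relates to a pending investigation; the report contains personal medical information). But: (g) operates against (c): a current Tier F Notice is held. (h) operates (the coverage ratio is 76%, below the 85% limit), but is itself disapplied by (i): (i) operates against (h): a current Annual Clearance is held. (j) is engaged (Lars is the subject of the report), but is overridden by (k): (k) operates against (j): the qualifying period is 310 days, under the 320 days limit. (l) operates (the compliance score is 42 points, below the 47 points limit), but is set aside by (m): (m) operates against (l): the record's age is 14 years, meeting the 13 years threshold. So (c) is unavailable.
All of (d)'s requirements are met (a written security-exemption finding has been issued; the reportable unit count is 52, below the 65 limit). Turning to paragraph (n): (n) is engaged — a current General Waiver is held. So (d) is unavailable.
Exception (e) fails — no current Class F Approval is held.
No exception applies. The general rule governs.

Yes — the Ashford Housing Agency must disclose the report.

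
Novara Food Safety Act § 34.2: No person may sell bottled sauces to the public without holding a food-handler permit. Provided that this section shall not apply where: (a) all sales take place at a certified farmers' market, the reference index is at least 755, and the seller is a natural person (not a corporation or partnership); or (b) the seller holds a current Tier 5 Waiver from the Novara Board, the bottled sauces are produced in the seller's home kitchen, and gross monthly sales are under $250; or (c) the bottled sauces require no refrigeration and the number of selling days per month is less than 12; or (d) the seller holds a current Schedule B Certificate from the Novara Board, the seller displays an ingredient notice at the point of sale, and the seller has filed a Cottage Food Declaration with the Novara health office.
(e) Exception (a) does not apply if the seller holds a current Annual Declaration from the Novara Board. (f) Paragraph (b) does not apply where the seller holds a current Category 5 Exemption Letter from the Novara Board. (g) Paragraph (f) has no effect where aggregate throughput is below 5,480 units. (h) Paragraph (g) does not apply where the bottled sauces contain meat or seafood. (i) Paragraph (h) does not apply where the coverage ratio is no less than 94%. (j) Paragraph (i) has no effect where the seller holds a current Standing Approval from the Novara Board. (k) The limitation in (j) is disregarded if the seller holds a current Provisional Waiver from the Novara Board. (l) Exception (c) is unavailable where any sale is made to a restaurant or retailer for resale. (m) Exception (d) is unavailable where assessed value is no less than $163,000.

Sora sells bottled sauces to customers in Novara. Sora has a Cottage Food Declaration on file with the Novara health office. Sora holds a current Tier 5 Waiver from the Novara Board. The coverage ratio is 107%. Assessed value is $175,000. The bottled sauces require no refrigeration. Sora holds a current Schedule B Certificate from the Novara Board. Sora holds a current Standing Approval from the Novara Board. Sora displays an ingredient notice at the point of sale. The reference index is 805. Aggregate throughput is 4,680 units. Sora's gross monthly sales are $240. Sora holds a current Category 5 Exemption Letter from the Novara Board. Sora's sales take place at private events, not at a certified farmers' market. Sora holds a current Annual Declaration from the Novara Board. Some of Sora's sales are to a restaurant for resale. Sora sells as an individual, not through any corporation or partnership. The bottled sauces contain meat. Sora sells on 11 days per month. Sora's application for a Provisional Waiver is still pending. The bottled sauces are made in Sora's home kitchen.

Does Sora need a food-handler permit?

Exception (a) fails — sales are at private events, not a certified farmers' market.
Exception (b)'s conditions are all satisfied: a current Tier 5 Waiver is held; the bottled sauces are home-kitchen produced; gross monthly sales are $240, under the $250 limit. However, paragraphs (f)–(k) must be considered: (f) operates against (b): a current Category 5 Exemption Letter is held. (g) would limit (f) — aggregate throughput is 4,680 units, below the 5,480 units limit — but (h) sets (g) aside: (h) operates against (g): the bottled sauces contain meat. (i) applies (the coverage ratio is 107%, meeting the 94% threshold), but is displaced by (j): (j) operates against (i): a current Standing Approval is held. (k), which would lift (j), is inapplicable — there is no Provisional Waiver in force. (b) is therefore removed.
Exception (c)'s conditions are all satisfied: the bottled sauces are shelf-stable; the number of selling days per month is 11, less than the 12 limit. However, paragraph (l) must be considered: (l) operates against (c): some sales are to a restaurant for resale. So (c) is unavailable.
All of (d)'s requirements are met (a current Schedule B Certificate is held; an ingredient notice is displayed; a Cottage Food Declaration is on file). But: (m) operates against (d): assessed value is $175,000, meeting the $163,000 threshold. So (d) is unavailable.
No exception applies. The general rule governs.

Yes — Sora must hold a food-handler permit.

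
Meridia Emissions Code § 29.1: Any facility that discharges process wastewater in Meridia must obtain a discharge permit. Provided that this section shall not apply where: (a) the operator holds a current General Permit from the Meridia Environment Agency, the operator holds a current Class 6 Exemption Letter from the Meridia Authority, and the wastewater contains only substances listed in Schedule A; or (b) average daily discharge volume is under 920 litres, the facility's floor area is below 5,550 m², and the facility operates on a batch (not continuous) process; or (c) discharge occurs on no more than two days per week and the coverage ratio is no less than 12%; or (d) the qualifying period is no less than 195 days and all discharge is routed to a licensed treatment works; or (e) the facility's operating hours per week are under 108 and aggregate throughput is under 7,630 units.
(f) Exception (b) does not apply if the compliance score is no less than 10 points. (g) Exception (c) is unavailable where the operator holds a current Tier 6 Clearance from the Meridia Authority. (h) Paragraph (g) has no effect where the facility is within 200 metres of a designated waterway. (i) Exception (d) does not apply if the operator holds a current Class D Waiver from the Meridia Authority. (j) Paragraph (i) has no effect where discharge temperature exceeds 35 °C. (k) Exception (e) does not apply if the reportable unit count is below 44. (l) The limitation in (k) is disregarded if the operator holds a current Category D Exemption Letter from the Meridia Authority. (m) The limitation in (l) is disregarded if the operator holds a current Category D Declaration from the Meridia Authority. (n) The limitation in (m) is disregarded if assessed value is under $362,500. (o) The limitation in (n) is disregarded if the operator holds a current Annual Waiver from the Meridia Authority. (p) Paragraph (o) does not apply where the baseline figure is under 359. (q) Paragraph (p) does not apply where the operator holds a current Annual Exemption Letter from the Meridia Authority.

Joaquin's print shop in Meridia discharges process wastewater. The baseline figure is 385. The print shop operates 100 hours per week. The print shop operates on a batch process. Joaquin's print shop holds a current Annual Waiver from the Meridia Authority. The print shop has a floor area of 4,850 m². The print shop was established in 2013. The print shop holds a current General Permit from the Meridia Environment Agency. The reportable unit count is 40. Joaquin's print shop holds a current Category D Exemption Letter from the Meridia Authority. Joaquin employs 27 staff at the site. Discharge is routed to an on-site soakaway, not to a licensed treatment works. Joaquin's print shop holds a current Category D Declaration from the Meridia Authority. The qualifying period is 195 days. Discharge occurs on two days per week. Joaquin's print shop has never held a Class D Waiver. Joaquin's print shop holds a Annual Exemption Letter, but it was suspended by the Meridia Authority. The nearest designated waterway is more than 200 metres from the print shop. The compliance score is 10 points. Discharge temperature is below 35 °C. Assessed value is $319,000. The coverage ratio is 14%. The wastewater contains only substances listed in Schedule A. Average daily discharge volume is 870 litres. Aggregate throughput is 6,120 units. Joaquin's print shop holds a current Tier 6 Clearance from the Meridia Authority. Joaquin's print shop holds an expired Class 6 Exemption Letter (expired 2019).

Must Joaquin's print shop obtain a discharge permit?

Exception (a) requires that the operator holds a current Class 6 Exemption Letter from the Meridia Authority; but no current Class 6 Exemption Letter is held, so (a) is unavailable.
Exception (b) is satisfied on its face — average daily discharge volume is 870 litres, under the 920 litres limit; the facility's floor area is 4,850 m², below the 5,550 m² limit; the facility operates on a batch process. But applying paragraph (f): (f) applies — the compliance score is 10 points, meeting the 10 points threshold. (b) is therefore removed.
Exception (c)'s conditions are all satisfied: discharge occurs on no more than two days per week; the coverage ratio is 14%, meeting the 12% threshold. Turning to paragraphs (g)–(h): (g) operates against (c): a current Tier 6 Clearance is held. (h), which would lift (g), is not engaged — the print shop is more than 200 m from any designated waterway. (c) is therefore removed.
Exception (d) fails — discharge is not routed to a licensed treatment works.
Exception (e) is satisfied on its face — the facility's operating hours per week are 100, under the 108 limit; aggregate throughput is 6,120 units, under the 7,630 units limit. Turning to paragraphs (k)–(q): (k) is engaged — the reportable unit count is 40, below the 44 limit. (l) would limit (k) — a current Category D Exemption Letter is held — but (m) sets (l) aside: (m) operates against (l): a current Category D Declaration is held. (n) applies (assessed value is $319,000, under the $362,500 limit), but is displaced by (o): (o) operates against (n): a current Annual Waiver is held. (p), which would lift (o), is not engaged — the baseline figure is 385, not under 359. (e) is therefore removed.
No exception displaces § 29.1.

Yes — Joaquin's print shop must obtain a discharge permit.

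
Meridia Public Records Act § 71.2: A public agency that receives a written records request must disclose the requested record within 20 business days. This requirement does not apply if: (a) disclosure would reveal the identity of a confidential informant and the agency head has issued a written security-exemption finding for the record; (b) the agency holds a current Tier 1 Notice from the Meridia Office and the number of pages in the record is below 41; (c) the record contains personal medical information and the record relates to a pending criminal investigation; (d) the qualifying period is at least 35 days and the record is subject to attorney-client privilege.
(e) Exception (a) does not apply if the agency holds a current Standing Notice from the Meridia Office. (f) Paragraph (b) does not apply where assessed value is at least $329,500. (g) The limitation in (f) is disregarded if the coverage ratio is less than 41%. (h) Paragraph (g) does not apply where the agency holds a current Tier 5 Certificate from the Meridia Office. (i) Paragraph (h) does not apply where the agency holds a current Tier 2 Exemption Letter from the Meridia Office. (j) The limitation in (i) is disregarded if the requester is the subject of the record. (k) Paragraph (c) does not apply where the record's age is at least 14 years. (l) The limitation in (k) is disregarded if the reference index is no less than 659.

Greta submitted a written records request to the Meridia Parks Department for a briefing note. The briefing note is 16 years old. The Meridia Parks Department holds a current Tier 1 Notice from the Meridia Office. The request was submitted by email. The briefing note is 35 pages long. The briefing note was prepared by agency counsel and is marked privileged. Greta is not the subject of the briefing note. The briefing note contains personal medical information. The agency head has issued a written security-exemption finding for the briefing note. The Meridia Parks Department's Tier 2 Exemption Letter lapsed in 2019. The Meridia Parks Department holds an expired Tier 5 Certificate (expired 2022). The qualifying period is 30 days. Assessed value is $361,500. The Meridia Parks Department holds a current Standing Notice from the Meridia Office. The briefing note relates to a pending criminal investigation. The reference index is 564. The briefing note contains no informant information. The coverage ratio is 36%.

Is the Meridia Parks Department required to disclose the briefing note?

No — exception (b) applies; the Meridia Parks Department is not required to disclose the briefing note.

Exception (a) requires that disclosure would reveal the identity of a confidential informant; but the briefing note contains no informant information, so (a) is unavailable.
All of (b)'s requirements are met (a current Tier 1 Notice is held; the number of pages in the record is 35, below the 41 limit). Under paragraphs (f)–(j): (f) would limit (b) — assessed value is $361,500, meeting the $329,500 threshold — but (g) sets (f) aside: (g) is engaged — the coverage ratio is 36%, less than the 41% limit. (h), which would lift (g), is not engaged — no current Tier 5 Certificate is held. So (b) applies.
Exception (c) is satisfied on its face — the briefing note contains personal medical information; the briefing note relates to a pending investigation. Turning to paragraphs (k)–(l): (k) is triggered — the record's age is 16 years, meeting the 14 years threshold. (l) is not engaged (the reference index is 564, short of 659), so (k) stands. (c) is therefore removed.
Exception (d) fails — the qualifying period is 30 days, short of 35 days.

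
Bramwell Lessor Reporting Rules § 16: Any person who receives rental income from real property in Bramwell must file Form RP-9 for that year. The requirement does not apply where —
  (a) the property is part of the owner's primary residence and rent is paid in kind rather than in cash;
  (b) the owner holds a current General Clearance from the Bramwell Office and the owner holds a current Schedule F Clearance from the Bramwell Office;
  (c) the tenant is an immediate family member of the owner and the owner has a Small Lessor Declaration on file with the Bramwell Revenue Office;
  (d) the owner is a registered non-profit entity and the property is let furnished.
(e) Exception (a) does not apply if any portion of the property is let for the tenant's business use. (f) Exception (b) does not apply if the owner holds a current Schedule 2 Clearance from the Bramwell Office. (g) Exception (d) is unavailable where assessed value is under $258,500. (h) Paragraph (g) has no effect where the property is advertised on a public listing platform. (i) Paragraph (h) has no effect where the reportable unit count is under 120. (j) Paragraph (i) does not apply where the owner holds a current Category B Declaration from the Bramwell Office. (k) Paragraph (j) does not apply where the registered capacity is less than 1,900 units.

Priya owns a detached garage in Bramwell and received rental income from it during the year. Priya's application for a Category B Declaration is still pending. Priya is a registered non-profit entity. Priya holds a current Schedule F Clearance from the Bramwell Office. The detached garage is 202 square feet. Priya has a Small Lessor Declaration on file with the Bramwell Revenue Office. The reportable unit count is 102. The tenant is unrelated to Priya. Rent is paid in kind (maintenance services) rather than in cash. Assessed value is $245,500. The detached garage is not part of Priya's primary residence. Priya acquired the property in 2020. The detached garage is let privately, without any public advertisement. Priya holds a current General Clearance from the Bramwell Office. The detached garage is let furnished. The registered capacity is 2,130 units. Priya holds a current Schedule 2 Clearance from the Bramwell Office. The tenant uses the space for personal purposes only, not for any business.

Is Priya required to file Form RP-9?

Yes — Priya must file Form RP-9.

Exception (a) requires that the property is part of the owner's primary residence; but the detached garage is not part of the primary residence, so (a) is unavailable.
Exception (b) is satisfied on its face — a current General Clearance is held; a current Schedule F Clearance is held. Turning to paragraph (f): (f) operates against (b): a current Schedule 2 Clearance is held. So (b) is unavailable.
Exception (c) fails — the tenant is unrelated to the owner.
Exception (d): Priya is a registered non-profit; the property is let furnished — every condition holds. However, paragraphs (g)–(k) must be considered: (g) operates — assessed value is $245,500, under the $258,500 limit. (h) is not triggered (the property is let privately without advertisement), so (g) stands. Exception (d) does not apply.
No exception displaces § 16.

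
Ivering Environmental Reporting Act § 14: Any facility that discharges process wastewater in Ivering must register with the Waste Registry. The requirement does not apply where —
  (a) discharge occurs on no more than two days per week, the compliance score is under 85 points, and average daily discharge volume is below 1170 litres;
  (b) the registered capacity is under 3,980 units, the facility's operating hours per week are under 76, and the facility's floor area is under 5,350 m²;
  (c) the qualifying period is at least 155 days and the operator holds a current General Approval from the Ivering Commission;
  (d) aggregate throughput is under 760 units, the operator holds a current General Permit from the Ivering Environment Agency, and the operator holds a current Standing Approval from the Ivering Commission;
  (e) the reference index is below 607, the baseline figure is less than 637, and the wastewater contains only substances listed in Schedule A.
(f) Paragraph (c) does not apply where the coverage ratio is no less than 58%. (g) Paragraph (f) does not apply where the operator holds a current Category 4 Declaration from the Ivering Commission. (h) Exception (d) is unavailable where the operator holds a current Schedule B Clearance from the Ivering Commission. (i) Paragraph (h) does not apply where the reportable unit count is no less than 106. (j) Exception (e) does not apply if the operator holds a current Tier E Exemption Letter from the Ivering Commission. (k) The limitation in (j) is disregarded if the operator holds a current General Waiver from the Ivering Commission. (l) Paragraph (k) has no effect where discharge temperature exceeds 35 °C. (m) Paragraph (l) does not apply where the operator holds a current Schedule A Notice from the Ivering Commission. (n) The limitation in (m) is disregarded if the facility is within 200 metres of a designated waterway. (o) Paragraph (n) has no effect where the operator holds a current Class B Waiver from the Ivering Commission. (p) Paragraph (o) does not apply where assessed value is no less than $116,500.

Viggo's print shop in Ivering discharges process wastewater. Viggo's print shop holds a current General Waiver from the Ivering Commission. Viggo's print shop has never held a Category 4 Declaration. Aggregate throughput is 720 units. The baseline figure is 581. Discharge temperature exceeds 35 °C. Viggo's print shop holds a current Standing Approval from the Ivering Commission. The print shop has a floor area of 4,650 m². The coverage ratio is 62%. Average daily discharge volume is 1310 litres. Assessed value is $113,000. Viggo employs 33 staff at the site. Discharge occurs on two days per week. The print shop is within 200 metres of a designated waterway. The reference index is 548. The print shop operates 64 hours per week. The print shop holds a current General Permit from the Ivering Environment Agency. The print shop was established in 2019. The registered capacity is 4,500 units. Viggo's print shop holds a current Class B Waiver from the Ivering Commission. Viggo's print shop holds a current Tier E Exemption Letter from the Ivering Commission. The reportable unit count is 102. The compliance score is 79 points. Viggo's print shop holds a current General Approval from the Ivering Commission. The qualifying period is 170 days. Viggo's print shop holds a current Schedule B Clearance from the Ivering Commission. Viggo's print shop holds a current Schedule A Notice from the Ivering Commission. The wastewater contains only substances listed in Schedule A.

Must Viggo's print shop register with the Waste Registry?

No — exception (e) applies; Viggo's print shop is not required to register with the Waste Registry.

Exception (a) requires that average daily discharge volume is below 1170 litres; but average daily discharge volume is 1310 litres, not below 1170 litres, so (a) is unavailable.
Exception (b) requires that the registered capacity is under 3,980 units; but the registered capacity is 4,500 units, not under 3,980 units, so (b) is unavailable.
All of (c)'s requirements are met (the qualifying period is 170 days, meeting the 155 days threshold; a current General Approval is held). But: (f) operates against (c): the coverage ratio is 62%, meeting the 58% threshold. (g) is inapplicable (the Category 4 Declaration is not current), so (f) stands. Exception (c) does not apply.
Exception (d) is satisfied on its face — aggregate throughput is 720 units, under the 760 units limit; a current General Permit is held; a current Standing Approval is held. However, paragraphs (h)–(i) must be considered: (h) is triggered — a current Schedule B Clearance is held. (i) does not operate here (the reportable unit count is 102, short of 106), so (h) stands. Exception (d) does not apply.
Exception (e) is satisfied on its face — the reference index is 548, below the 607 limit; the baseline figure is 581, less than the 637 limit; the wastewater is Schedule-A-only. As to paragraphs (j)–(p): (j) would limit (e) — a current Tier E Exemption Letter is held — but (k) sets (j) aside: (k) is engaged — a current General Waiver is held. (l) applies (discharge temperature exceeds 35 °C), but is set aside by (m): (m) operates — a current Schedule A Notice is held. (n) operates (the print shop is within 200 m of a designated waterway), but yields to (o): (o) operates against (n): a current Class B Waiver is held. (p) is inapplicable (assessed value is $113,000, short of $116,500), so (o) stands. Exception (e) stands.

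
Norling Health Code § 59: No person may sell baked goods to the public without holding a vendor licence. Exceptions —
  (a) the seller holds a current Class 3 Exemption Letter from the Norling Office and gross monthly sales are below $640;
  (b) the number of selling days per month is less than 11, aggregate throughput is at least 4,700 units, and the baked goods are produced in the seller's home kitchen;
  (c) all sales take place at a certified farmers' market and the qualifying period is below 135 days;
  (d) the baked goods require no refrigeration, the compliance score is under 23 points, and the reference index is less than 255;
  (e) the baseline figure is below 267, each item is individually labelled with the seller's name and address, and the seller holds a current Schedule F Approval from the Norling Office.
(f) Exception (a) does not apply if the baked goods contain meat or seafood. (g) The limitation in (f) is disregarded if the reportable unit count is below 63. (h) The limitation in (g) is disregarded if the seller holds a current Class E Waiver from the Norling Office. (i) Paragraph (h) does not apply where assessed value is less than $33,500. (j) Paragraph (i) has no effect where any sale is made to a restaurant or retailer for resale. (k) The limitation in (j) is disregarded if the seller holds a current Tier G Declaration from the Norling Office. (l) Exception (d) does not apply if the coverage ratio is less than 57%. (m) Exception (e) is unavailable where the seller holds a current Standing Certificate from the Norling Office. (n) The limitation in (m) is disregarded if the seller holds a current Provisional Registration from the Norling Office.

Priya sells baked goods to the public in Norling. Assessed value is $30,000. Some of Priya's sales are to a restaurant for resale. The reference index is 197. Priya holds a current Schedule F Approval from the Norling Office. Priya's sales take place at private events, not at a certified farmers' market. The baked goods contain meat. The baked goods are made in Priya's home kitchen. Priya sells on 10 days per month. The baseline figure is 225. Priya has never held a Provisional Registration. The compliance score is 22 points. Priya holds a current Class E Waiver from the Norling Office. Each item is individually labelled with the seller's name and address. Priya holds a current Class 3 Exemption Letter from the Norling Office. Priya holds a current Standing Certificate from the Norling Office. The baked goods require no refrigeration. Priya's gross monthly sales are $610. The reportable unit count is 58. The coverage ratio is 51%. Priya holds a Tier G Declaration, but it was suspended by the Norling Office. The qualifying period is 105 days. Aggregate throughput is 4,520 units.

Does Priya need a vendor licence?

Yes — Priya must hold a vendor licence.

All of (a)'s requirements are met (a current Class 3 Exemption Letter is held; gross monthly sales are $610, below the $640 limit). But: (f) applies — the baked goods contain meat. (g) would limit (f) — the reportable unit count is 58, below the 63 limit — but (h) sets (g) aside: (h) is triggered — a current Class E Waiver is held. (i) would limit (h) — assessed value is $30,000, less than the $33,500 limit — but (j) sets (i) aside: (j) operates against (i): some sales are to a restaurant for resale. (k), which would lift (j), is not triggered — there is no Tier G Declaration in force. Exception (a) does not apply.
Exception (b) does not apply: aggregate throughput is 4,520 units, short of 4,700 units.
Exception (c) fails — sales are at private events, not a certified farmers' market.
Exception (d): the baked goods are shelf-stable; the compliance score is 22 points, under the 23 points limit; the reference index is 197, less than the 255 limit — every condition holds. Turning to paragraph (l): (l) operates against (d): the coverage ratio is 51%, less than the 57% limit. Exception (d) does not apply.
All of (e)'s requirements are met (the baseline figure is 225, below the 267 limit; items are individually labelled; a current Schedule F Approval is held). Turning to paragraphs (m)–(n): (m) operates against (e): a current Standing Certificate is held. (n) is inapplicable (there is no Provisional Registration in force), so (m) stands. (e) is therefore removed.
None of the exceptions is available; § 59 applies in full.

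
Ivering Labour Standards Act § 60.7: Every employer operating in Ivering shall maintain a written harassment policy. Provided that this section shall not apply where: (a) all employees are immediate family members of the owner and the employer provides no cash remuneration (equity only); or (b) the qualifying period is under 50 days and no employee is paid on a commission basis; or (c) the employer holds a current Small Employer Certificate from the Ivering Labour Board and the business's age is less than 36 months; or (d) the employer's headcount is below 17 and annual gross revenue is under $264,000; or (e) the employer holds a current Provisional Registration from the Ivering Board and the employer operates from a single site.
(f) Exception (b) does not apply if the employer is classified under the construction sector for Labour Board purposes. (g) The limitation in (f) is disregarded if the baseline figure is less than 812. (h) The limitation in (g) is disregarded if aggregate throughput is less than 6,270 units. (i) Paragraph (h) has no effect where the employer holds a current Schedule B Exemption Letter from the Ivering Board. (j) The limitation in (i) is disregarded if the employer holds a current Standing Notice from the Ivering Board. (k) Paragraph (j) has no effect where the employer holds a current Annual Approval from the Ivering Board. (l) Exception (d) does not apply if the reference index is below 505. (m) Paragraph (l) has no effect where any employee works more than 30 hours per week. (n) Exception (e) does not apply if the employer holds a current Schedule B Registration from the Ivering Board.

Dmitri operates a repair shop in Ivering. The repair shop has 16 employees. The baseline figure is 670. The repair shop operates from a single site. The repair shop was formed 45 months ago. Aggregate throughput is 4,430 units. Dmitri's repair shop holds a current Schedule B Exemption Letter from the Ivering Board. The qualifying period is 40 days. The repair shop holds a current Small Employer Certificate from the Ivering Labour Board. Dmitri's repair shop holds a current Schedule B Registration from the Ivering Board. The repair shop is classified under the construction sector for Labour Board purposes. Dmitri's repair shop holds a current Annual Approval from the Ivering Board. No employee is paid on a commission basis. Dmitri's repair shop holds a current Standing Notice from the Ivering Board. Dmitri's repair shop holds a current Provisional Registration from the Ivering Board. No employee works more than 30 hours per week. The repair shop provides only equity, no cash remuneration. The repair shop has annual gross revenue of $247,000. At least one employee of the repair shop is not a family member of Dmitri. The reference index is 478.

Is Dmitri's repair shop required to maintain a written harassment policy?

Exception (a) fails — at least one employee is not a family member.
Exception (b) is satisfied on its face — the qualifying period is 40 days, under the 50 days limit; no employee is paid on commission. Considering the limiting provisions: (f) applies (the repair shop is classified under the construction sector), but is overridden by (g): (g) operates against (f): the baseline figure is 670, less than the 812 limit. (h) is triggered (aggregate throughput is 4,430 units, less than the 6,270 units limit), but is set aside by (i): (i) is triggered — a current Schedule B Exemption Letter is held. (j) is triggered (a current Standing Notice is held), but yields to (k): (k) is triggered — a current Annual Approval is held. So (b) applies.
Exception (c) requires that the business's age is less than 36 months; but the business's age is 45 months, not less than 36 months, so (c) is unavailable.
Exception (d) is satisfied on its face — the employer's headcount is 16, below the 17 limit; annual gross revenue is $247,000, under the $264,000 limit. However, paragraphs (l)–(m) must be considered: (l) applies — the reference index is 478, below the 505 limit. (m) does not operate here (no employee exceeds 30 hours/week), so (l) stands. Exception (d) does not apply.
Exception (e)'s conditions are all satisfied: a current Provisional Registration is held; the employer operates from a single site. However, paragraph (n) must be considered: (n) operates against (e): a current Schedule B Registration is held. Exception (e) does not apply.

No — exception (b) applies; Dmitri's repair shop is not required to maintain a written harassment policy.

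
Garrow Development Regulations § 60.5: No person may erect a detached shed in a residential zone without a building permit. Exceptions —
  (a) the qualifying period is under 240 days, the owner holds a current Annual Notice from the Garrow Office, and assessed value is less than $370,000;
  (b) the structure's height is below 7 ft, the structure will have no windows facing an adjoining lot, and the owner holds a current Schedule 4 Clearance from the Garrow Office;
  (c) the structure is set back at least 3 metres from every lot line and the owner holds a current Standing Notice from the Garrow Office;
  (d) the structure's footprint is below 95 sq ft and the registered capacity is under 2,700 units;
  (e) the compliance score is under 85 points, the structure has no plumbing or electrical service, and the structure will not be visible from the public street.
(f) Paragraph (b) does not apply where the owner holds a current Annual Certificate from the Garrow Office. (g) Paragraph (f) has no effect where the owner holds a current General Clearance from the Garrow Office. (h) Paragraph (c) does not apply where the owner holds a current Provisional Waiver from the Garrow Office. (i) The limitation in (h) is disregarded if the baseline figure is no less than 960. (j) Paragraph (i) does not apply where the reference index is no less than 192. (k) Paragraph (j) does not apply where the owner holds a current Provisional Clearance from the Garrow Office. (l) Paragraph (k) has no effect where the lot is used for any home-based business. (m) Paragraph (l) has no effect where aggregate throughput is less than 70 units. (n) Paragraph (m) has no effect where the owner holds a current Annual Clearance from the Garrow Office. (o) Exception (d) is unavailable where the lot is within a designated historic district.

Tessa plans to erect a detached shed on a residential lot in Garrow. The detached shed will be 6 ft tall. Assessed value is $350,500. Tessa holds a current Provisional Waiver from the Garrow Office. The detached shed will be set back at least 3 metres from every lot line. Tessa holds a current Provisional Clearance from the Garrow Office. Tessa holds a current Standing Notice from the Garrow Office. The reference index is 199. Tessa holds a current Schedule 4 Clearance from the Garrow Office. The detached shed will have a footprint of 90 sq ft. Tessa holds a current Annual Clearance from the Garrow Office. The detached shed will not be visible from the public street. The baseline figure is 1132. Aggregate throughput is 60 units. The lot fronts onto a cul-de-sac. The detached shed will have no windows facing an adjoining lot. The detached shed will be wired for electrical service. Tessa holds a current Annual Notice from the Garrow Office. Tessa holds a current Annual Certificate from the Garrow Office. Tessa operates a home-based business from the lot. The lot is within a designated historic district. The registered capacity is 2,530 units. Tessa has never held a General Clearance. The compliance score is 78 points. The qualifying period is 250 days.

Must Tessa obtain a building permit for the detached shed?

Exception (a) fails — the qualifying period is 250 days, not under 240 days.
Exception (b) is satisfied on its face — the structure's height is 6 ft, below the 7 ft limit; no windows face an adjoining lot; a current Schedule 4 Clearance is held. But: (f) operates against (b): a current Annual Certificate is held. (g) is not triggered (there is no General Clearance in force), so (f) stands. So (b) is unavailable.
All of (c)'s requirements are met (the setback is at least 3 m on every side; a current Standing Notice is held). But: (h) operates — a current Provisional Waiver is held. (i) is triggered (the baseline figure is 1,132, meeting the 960 threshold), but is displaced by (j): (j) operates against (i): the reference index is 199, meeting the 192 threshold. (k) would limit (j) — a current Provisional Clearance is held — but (l) sets (k) aside: (l) operates against (k): a home-based business operates on the lot. (m) would limit (l) — aggregate throughput is 60 units, less than the 70 units limit — but (n) sets (m) aside: (n) is triggered — a current Annual Clearance is held. (c) is therefore removed.
All of (d)'s requirements are met (the structure's footprint is 90 sq ft, below the 95 sq ft limit; the registered capacity is 2,530 units, under the 2,700 units limit). But: (o) is triggered — the lot is in a historic district. Exception (d) does not apply.
Exception (e) does not apply: electrical service is planned.
No exception displaces § 60.5.

Yes — Tessa must obtain a building permit.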